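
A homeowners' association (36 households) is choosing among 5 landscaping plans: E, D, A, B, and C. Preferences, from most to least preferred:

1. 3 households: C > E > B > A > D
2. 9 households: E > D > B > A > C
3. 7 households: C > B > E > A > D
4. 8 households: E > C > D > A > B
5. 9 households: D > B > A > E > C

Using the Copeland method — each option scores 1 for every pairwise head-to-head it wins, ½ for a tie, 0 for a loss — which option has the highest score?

E: beats D, A, B, and C → score 4.
D: beats A and B; ties C; loses to E → score 2.5.
A: ties C; loses to E, D, and B → score 0.5.
B: beats A; ties C; loses to E and D → score 1.5.
C: ties D, A, and B; loses to E → score 1.5.
E has the best pairwise record.

E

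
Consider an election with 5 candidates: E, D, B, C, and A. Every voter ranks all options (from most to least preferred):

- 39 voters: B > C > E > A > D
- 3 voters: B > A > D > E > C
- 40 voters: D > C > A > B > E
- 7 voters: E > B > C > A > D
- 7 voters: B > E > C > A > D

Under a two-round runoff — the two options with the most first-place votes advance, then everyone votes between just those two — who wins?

Round 1 first-place votes: E 7, D 40, B 49, C 0, A 0.
B and D advance.
Runoff: B is preferred to D by 56 voters; D by 40.
B wins the runoff.

B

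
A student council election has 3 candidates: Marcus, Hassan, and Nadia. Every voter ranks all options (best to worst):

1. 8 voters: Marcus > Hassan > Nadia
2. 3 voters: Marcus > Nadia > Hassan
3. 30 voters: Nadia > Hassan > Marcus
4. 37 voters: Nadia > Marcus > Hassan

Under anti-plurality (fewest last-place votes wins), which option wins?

Nadia

Last-place votes: Marcus 30, Hassan 40, Nadia 8.
Nadia is ranked last by the fewest voters, so Nadia wins.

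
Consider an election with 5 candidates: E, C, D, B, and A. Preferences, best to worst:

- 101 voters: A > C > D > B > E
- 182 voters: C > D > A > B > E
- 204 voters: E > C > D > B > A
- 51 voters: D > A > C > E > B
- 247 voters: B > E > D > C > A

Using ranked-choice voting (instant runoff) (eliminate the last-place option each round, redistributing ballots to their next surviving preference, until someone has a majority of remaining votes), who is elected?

Round 1: E 204, C 182, D 51, B 247, A 101. Eliminate D.
Round 2: E 204, C 182, B 247, A 152. Eliminate A.
Round 3: E 204, C 334, B 247. Eliminate E.
Round 4: C 538, B 247. C has a majority.

C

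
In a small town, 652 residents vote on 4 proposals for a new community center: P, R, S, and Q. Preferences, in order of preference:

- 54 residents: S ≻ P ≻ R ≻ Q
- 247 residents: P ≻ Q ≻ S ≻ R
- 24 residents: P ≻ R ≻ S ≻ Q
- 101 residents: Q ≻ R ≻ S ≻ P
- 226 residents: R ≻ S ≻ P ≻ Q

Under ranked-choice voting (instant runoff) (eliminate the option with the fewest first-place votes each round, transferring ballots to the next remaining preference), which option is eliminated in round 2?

Q

Round 1: P 271, R 226, S 54, Q 101. Eliminate S.
Round 2: P 325, R 226, Q 101. Eliminate Q.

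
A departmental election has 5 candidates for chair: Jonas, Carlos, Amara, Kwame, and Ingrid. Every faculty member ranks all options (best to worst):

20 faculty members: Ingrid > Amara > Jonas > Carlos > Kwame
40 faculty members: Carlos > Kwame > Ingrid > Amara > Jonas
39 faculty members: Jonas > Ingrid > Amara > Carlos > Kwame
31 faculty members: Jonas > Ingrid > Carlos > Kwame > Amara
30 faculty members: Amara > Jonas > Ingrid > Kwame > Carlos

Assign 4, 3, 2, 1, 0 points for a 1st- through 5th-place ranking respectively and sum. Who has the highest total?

Ingrid

Jonas: 20·2 + 40·0 + 39·4 + 31·4 + 30·3 = 410
Carlos: 20·1 + 40·4 + 39·1 + 31·2 + 30·0 = 281
Amara: 20·3 + 40·1 + 39·2 + 31·0 + 30·4 = 298
Kwame: 20·0 + 40·3 + 39·0 + 31·1 + 30·1 = 181
Ingrid: 20·4 + 40·2 + 39·3 + 31·3 + 30·2 = 430
Ingrid has the highest Borda score (430).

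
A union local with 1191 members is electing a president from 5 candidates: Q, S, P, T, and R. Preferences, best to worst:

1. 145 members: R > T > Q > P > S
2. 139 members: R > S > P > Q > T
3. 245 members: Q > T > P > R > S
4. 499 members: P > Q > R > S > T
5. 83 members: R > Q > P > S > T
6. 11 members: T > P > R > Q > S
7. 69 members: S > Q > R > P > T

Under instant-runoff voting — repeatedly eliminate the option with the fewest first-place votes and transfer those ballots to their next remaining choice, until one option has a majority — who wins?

Round 1: Q 245, S 69, P 499, T 11, R 367. Eliminate T.
Round 2: Q 245, S 69, P 510, R 367. Eliminate S.
Round 3: Q 314, P 510, R 367. Eliminate Q.
Round 4: P 755, R 436. P has a majority.

P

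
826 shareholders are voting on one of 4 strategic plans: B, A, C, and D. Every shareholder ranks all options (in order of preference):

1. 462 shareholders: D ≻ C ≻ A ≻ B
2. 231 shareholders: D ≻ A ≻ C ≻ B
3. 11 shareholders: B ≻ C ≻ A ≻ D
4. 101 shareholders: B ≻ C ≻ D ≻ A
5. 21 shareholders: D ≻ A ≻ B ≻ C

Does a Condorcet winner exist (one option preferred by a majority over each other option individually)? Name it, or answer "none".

D vs B: 714–112 for D.
D vs A: 815–11 for D.
D vs C: 714–112 for D.
D beats every other option head-to-head.

D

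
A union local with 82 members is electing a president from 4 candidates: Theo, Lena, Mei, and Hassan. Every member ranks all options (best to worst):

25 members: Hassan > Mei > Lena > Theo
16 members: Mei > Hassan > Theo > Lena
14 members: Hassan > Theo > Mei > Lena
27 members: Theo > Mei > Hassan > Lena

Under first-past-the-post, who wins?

Hassan

First-place votes: Theo 27, Lena 0, Mei 16, Hassan 39.
Hassan has the most first-place votes.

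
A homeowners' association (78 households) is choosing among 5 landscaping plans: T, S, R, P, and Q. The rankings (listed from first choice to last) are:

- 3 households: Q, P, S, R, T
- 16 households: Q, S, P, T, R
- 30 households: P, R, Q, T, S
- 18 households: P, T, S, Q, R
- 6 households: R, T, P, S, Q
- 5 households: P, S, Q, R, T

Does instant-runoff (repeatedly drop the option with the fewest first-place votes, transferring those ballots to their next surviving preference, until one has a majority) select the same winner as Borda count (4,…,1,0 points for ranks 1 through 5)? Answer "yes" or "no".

yes

Instant-runoff — R1 T 0, S 0, R 6, P 53, Q 19 (P winner). Winner: P.
Borda — scores: T 118, S 111, R 122, P 265, Q 164. Winner: P.
The two methods agree.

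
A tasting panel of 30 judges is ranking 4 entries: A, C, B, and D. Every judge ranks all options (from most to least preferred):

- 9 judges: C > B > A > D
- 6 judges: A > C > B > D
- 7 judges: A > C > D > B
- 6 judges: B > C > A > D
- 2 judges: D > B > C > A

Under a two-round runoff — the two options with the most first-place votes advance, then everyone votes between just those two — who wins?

Round 1 first-place votes: A 13, C 9, B 6, D 2.
A and C advance.
Runoff: A is preferred to C by 13 voters; C by 17.
C wins the runoff.

C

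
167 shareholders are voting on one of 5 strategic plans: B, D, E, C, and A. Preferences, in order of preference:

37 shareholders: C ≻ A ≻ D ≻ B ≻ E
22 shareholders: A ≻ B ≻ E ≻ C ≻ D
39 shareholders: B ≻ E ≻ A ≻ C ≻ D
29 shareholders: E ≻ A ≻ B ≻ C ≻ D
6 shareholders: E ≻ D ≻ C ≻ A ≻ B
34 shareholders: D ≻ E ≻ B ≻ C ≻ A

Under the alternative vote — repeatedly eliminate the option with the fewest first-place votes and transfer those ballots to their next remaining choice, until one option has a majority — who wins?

Round 1: B 39, D 34, E 35, C 37, A 22. Eliminate A.
Round 2: B 61, D 34, E 35, C 37. Eliminate D.
Round 3: B 61, E 69, C 37. Eliminate C.
Round 4: B 98, E 69. B has a majority.

B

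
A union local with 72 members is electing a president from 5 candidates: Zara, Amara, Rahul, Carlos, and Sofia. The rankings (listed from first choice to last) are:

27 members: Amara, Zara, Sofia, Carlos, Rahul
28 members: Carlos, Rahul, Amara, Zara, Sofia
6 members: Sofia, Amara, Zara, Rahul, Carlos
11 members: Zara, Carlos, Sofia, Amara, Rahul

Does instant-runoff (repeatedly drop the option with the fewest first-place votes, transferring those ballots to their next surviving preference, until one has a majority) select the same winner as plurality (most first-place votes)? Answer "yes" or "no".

Instant-runoff — R1 Zara 11, Amara 27, Rahul 0, Carlos 28, Sofia 6 (Rahul out); R2 Zara 11, Amara 27, Carlos 28, Sofia 6 (Sofia out); R3 Zara 11, Amara 33, Carlos 28 (Zara out); R4 Amara 33, Carlos 39 (Carlos winner). Winner: Carlos.
Plurality — first-place votes: Zara 11, Amara 27, Rahul 0, Carlos 28, Sofia 6. Winner: Carlos.
The two methods agree.

yes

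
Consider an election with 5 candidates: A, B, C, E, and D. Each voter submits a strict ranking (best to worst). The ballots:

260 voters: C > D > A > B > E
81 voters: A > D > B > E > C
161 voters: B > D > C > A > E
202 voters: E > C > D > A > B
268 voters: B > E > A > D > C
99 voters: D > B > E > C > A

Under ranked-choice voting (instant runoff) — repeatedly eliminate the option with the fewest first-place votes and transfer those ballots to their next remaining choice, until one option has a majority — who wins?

B

Round 1: A 81, B 429, C 260, E 202, D 99. Eliminate A.
Round 2: B 429, C 260, E 202, D 180. Eliminate D.
Round 3: B 609, C 260, E 202. B has a majority.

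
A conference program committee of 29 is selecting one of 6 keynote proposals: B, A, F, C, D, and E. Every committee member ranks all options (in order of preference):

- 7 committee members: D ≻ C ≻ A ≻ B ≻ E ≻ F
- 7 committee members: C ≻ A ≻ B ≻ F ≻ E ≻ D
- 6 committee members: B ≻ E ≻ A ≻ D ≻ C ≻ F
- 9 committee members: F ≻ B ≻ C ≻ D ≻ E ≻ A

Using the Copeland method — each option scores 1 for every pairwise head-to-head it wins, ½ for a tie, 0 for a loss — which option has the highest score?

B

B: beats A, F, C, D, and E → score 5.
A: beats F; loses to B, C, D, and E → score 1.
F: beats D and E; loses to B, A, and C → score 2.
C: beats A, F, D, and E; loses to B → score 4.
D: beats A and E; loses to B, F, and C → score 2.
E: beats A; loses to B, F, C, and D → score 1.
B has the best pairwise record.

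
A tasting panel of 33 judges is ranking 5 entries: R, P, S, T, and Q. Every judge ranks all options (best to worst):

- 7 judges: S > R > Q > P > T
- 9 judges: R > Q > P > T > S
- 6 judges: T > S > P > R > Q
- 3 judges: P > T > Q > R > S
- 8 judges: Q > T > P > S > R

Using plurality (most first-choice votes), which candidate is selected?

R

First-place votes: R 9, P 3, S 7, T 6, Q 8.
R has the most first-place votes.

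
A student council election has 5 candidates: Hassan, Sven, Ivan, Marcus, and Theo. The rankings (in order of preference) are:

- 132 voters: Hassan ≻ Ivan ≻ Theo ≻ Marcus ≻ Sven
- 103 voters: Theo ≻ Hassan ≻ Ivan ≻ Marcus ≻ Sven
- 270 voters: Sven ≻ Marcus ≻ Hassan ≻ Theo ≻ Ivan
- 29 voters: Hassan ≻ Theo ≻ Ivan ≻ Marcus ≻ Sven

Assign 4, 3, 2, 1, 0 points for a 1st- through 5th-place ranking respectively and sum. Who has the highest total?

Hassan

Hassan: 132·4 + 103·3 + 270·2 + 29·4 = 1493
Sven: 132·0 + 103·0 + 270·4 + 29·0 = 1080
Ivan: 132·3 + 103·2 + 270·0 + 29·2 = 660
Marcus: 132·1 + 103·1 + 270·3 + 29·1 = 1074
Theo: 132·2 + 103·4 + 270·1 + 29·3 = 1033
Hassan has the highest Borda score (1493).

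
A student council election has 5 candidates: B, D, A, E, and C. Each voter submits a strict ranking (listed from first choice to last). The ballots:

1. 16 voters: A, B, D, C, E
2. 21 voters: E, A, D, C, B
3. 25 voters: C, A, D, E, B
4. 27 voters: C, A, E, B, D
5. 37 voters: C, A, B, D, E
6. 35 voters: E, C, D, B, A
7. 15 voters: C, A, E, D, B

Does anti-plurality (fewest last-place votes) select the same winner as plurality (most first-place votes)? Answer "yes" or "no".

yes

Anti-plurality — last-place votes: B 61, D 27, A 35, E 53, C 0. Winner: C.
Plurality — first-place votes: B 0, D 0, A 16, E 56, C 104. Winner: C.
The two methods agree.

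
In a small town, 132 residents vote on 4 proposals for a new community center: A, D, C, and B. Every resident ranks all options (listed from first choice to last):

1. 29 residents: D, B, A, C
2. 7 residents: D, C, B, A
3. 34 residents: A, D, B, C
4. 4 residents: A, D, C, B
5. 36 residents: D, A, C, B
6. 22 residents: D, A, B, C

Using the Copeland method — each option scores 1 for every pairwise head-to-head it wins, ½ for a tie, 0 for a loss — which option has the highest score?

D

A: beats C and B; loses to D → score 2.
D: beats A, C, and B → score 3.
C: loses to A, D, and B → score 0.
B: beats C; loses to A and D → score 1.
D has the best pairwise record.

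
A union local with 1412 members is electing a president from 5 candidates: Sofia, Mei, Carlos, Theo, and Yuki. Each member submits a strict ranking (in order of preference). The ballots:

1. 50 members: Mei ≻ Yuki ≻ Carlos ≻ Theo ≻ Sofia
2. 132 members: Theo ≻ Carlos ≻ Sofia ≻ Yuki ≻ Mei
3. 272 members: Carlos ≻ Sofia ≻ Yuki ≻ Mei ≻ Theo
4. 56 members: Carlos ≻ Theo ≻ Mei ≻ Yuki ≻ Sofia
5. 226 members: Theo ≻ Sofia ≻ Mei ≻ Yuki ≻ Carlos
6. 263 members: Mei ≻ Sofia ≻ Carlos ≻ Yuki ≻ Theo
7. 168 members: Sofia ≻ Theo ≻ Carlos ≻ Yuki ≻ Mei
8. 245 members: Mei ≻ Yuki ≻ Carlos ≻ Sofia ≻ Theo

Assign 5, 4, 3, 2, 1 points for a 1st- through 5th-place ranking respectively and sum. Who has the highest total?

Sofia: 50·1 + 132·3 + 272·4 + 56·1 + 226·4 + 263·4 + 168·5 + 245·2 = 4876
Mei: 50·5 + 132·1 + 272·2 + 56·3 + 226·3 + 263·5 + 168·1 + 245·5 = 4480
Carlos: 50·3 + 132·4 + 272·5 + 56·5 + 226·1 + 263·3 + 168·3 + 245·3 = 4572
Theo: 50·2 + 132·5 + 272·1 + 56·4 + 226·5 + 263·1 + 168·4 + 245·1 = 3566
Yuki: 50·4 + 132·2 + 272·3 + 56·2 + 226·2 + 263·2 + 168·2 + 245·4 = 3686
Sofia has the highest Borda score (4876).

Sofia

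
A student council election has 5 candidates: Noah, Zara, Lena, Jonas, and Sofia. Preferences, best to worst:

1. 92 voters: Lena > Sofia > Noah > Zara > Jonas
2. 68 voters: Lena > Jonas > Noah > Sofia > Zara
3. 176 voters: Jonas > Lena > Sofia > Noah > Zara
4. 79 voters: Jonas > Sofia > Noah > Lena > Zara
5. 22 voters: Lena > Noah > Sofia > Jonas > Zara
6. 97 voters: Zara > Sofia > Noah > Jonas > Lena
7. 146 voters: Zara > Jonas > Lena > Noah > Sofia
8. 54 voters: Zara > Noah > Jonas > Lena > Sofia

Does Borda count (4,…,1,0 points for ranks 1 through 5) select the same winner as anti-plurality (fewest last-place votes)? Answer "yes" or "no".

no

Borda — scores: Noah 1222, Zara 1280, Lena 1681, Jonas 1889, Sofia 1268. Winner: Jonas.
Anti-plurality — last-place votes: Noah 0, Zara 345, Lena 97, Jonas 92, Sofia 200. Winner: Noah.
The two methods disagree.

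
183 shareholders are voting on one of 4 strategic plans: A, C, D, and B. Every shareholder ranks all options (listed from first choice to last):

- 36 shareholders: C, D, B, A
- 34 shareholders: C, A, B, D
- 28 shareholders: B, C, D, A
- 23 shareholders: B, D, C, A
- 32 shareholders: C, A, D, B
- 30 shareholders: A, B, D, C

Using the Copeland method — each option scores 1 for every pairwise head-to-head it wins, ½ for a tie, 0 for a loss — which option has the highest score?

A: beats D and B; loses to C → score 2.
C: beats A, D, and B → score 3.
D: loses to A, C, and B → score 0.
B: beats D; loses to A and C → score 1.
C has the best pairwise record.

C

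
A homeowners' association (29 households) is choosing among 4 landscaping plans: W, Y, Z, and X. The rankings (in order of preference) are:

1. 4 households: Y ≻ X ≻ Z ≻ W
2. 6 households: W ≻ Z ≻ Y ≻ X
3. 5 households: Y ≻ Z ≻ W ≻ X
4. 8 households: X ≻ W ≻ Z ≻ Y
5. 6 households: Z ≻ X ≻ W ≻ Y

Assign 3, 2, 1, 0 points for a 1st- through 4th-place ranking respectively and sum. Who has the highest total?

Z

W: 4·0 + 6·3 + 5·1 + 8·2 + 6·1 = 45
Y: 4·3 + 6·1 + 5·3 + 8·0 + 6·0 = 33
Z: 4·1 + 6·2 + 5·2 + 8·1 + 6·3 = 52
X: 4·2 + 6·0 + 5·0 + 8·3 + 6·2 = 44
Z has the highest Borda score (52).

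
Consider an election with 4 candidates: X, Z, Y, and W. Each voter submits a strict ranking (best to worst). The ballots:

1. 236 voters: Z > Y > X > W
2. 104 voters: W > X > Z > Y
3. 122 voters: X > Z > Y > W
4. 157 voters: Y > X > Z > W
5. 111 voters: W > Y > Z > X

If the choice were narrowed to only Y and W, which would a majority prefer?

Voters preferring Y to W: 515; preferring W to Y: 215.
Y wins the head-to-head.

Y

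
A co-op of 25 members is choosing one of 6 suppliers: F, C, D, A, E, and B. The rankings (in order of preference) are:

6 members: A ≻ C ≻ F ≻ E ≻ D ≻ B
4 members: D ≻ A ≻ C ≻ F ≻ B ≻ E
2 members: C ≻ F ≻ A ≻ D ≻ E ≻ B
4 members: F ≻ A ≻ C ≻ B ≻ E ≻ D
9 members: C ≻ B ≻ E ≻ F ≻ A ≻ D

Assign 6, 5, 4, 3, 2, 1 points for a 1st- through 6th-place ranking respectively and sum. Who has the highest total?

F: 6·4 + 4·3 + 2·5 + 4·6 + 9·3 = 97
C: 6·5 + 4·4 + 2·6 + 4·4 + 9·6 = 128
D: 6·2 + 4·6 + 2·3 + 4·1 + 9·1 = 55
A: 6·6 + 4·5 + 2·4 + 4·5 + 9·2 = 102
E: 6·3 + 4·1 + 2·2 + 4·2 + 9·4 = 70
B: 6·1 + 4·2 + 2·1 + 4·3 + 9·5 = 73
C has the highest Borda score (128).

C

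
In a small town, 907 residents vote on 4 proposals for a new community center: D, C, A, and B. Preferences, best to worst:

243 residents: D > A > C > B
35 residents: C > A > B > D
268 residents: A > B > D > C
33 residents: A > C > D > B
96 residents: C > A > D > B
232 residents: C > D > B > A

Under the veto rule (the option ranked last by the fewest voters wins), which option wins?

Last-place votes: D 35, C 268, A 232, B 372.
D is ranked last by the fewest voters, so D wins.

D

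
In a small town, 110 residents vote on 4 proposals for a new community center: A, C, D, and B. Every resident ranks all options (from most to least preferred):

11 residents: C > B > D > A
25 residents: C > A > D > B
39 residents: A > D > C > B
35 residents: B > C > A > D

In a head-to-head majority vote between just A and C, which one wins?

Voters preferring A to C: 39; preferring C to A: 71.
C wins the head-to-head.

C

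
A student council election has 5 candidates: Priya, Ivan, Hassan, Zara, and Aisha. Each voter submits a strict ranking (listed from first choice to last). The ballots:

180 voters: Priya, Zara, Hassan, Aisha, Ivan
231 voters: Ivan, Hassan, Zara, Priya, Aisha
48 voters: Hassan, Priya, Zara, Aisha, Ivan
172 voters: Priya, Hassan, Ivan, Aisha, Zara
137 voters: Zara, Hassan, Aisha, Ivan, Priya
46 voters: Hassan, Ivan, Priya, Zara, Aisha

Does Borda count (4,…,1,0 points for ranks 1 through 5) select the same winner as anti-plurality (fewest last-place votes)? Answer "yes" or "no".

Borda — scores: Priya 1875, Ivan 1543, Hassan 2356, Zara 1692, Aisha 674. Winner: Hassan.
Anti-plurality — last-place votes: Priya 137, Ivan 228, Hassan 0, Zara 172, Aisha 277. Winner: Hassan.
The two methods agree.

yes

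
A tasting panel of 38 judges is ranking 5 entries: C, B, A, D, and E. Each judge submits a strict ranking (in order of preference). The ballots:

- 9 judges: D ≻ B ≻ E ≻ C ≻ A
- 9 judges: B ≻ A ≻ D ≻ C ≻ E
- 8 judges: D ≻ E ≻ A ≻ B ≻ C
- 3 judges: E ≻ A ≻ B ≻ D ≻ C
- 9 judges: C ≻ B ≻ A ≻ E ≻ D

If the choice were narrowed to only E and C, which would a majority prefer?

E

Voters preferring E to C: 20; preferring C to E: 18.
E wins the head-to-head.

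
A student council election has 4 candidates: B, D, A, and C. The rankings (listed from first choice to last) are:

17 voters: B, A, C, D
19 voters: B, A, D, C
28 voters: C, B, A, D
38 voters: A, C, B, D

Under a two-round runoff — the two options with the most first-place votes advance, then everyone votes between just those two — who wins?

B

Round 1 first-place votes: B 36, D 0, A 38, C 28.
A and B advance.
Runoff: A is preferred to B by 38 voters; B by 64.
B wins the runoff.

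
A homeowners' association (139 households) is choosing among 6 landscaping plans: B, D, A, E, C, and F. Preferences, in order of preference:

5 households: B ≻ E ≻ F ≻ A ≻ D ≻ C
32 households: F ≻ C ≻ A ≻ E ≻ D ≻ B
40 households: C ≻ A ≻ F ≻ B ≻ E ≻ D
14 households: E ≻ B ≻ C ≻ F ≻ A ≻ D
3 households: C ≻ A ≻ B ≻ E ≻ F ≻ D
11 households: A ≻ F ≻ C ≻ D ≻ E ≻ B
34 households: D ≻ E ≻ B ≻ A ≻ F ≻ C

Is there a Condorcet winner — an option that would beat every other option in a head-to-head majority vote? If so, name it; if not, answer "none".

Checking pairwise contests:
D beats B 77–62.
A beats D 105–34.
C beats A 89–50.
A beats E 86–53.
F beats C 82–57.
A beats F 88–51.
Every option loses at least one head-to-head, so there is no Condorcet winner.

none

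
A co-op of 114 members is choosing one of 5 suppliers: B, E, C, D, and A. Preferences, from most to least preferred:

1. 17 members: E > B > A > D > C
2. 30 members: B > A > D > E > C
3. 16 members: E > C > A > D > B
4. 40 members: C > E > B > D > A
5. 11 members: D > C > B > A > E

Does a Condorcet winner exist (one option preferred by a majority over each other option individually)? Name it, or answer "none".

E

E vs B: 73–41 for E.
E vs C: 63–51 for E.
E vs D: 73–41 for E.
E vs A: 73–41 for E.
E beats every other option head-to-head.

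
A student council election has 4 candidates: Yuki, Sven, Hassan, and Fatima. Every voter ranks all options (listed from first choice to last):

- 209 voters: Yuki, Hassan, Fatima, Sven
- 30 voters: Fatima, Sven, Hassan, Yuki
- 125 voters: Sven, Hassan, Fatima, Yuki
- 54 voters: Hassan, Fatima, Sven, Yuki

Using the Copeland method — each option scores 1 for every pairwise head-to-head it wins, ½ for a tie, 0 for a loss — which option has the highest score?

Hassan

Yuki: ties Sven, Hassan, and Fatima → score 1.5.
Sven: ties Yuki; loses to Hassan and Fatima → score 0.5.
Hassan: beats Sven and Fatima; ties Yuki → score 2.5.
Fatima: beats Sven; ties Yuki; loses to Hassan → score 1.5.
Hassan has the best pairwise record.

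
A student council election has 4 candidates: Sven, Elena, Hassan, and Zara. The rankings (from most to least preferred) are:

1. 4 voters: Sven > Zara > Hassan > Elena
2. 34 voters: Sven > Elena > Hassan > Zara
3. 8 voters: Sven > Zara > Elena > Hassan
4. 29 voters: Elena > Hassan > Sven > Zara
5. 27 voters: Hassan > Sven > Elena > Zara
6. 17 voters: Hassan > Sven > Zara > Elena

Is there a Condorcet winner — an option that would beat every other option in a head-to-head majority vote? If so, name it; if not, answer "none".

none

Checking pairwise contests:
Hassan beats Sven 73–46.
Sven beats Elena 90–29.
Elena beats Hassan 71–48.
Sven beats Zara 119–0.
Every option loses at least one head-to-head, so there is no Condorcet winner.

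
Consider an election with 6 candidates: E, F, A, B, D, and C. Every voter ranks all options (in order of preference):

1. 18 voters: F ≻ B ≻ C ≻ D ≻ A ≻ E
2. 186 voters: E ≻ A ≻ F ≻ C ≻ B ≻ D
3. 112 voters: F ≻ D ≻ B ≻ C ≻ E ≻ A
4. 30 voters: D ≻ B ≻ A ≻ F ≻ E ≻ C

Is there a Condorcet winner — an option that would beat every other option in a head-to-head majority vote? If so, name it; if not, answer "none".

E vs F: 186–160 for E.
E vs A: 298–48 for E.
E vs B: 186–160 for E.
E vs D: 186–160 for E.
E vs C: 216–130 for E.
E beats every other option head-to-head.

E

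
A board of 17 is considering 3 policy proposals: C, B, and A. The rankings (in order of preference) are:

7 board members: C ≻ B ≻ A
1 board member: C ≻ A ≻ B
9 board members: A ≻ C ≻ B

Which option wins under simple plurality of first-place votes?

A

First-place votes: C 8, B 0, A 9.
A has the most first-place votes.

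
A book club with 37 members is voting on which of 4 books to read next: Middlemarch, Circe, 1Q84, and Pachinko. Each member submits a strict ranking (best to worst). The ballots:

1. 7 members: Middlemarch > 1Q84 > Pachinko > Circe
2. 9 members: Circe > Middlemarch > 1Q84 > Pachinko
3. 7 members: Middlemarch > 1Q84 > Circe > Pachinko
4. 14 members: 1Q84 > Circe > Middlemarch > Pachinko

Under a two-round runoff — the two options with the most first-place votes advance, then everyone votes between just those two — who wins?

Round 1 first-place votes: Middlemarch 14, Circe 9, 1Q84 14, Pachinko 0.
1Q84 and Middlemarch advance.
Runoff: 1Q84 is preferred to Middlemarch by 14 voters; Middlemarch by 23.
Middlemarch wins the runoff.

Middlemarch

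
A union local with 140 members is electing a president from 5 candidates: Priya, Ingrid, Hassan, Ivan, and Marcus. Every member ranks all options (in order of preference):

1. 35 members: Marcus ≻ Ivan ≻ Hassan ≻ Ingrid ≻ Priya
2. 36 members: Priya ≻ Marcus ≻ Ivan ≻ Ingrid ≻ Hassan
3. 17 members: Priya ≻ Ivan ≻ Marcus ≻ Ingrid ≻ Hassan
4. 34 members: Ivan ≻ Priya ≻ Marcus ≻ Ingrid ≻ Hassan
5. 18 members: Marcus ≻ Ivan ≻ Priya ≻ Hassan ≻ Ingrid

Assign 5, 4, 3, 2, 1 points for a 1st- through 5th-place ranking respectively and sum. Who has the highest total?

Marcus

Priya: 35·1 + 36·5 + 17·5 + 34·4 + 18·3 = 490
Ingrid: 35·2 + 36·2 + 17·2 + 34·2 + 18·1 = 262
Hassan: 35·3 + 36·1 + 17·1 + 34·1 + 18·2 = 228
Ivan: 35·4 + 36·3 + 17·4 + 34·5 + 18·4 = 558
Marcus: 35·5 + 36·4 + 17·3 + 34·3 + 18·5 = 562
Marcus has the highest Borda score (562).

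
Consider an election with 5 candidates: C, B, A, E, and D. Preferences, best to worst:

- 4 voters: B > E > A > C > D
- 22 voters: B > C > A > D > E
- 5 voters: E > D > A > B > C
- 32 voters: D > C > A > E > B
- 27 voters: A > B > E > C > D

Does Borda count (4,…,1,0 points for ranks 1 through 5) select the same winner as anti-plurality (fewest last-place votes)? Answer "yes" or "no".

yes

Borda — scores: C 193, B 190, A 234, E 118, D 165. Winner: A.
Anti-plurality — last-place votes: C 5, B 32, A 0, E 22, D 31. Winner: A.
The two methods agree.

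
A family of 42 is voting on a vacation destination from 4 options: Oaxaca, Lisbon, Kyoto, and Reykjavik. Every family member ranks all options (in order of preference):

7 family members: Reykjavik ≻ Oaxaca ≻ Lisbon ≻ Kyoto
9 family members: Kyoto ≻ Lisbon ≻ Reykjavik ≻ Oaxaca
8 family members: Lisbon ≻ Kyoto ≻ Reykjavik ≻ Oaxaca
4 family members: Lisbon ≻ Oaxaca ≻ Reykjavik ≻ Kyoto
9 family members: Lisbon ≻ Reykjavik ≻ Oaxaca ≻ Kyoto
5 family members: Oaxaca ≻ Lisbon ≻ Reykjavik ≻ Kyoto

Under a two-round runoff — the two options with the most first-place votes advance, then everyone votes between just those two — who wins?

Lisbon

Round 1 first-place votes: Oaxaca 5, Lisbon 21, Kyoto 9, Reykjavik 7.
Lisbon and Kyoto advance.
Runoff: Lisbon is preferred to Kyoto by 33 voters; Kyoto by 9.
Lisbon wins the runoff.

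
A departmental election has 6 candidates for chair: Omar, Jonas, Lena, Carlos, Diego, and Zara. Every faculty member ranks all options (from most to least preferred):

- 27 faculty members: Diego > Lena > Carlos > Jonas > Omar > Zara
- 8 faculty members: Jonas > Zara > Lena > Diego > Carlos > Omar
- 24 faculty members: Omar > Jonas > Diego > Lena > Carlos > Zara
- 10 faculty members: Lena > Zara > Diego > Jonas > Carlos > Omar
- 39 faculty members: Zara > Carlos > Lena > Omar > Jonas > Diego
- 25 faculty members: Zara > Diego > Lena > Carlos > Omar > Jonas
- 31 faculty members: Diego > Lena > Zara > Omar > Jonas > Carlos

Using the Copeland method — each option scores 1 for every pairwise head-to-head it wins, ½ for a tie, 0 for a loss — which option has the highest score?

Diego

Omar: beats Jonas; loses to Lena, Carlos, Diego, and Zara → score 1.
Jonas: loses to Omar, Lena, Carlos, Diego, and Zara → score 0.
Lena: beats Omar, Jonas, Carlos, and Zara; loses to Diego → score 4.
Carlos: beats Omar and Jonas; loses to Lena, Diego, and Zara → score 2.
Diego: beats Omar, Jonas, Lena, and Carlos; ties Zara → score 4.5.
Zara: beats Omar, Jonas, and Carlos; ties Diego; loses to Lena → score 3.5.
Diego has the best pairwise record.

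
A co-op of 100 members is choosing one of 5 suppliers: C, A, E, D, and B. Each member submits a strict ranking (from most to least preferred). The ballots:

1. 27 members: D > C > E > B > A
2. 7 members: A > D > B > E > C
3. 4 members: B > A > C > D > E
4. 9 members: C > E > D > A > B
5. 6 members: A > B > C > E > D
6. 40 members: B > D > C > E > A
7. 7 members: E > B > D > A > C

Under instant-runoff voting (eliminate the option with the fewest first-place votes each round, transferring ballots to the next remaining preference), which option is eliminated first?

Round 1: C 9, A 13, E 7, D 27, B 44. Eliminate E.

E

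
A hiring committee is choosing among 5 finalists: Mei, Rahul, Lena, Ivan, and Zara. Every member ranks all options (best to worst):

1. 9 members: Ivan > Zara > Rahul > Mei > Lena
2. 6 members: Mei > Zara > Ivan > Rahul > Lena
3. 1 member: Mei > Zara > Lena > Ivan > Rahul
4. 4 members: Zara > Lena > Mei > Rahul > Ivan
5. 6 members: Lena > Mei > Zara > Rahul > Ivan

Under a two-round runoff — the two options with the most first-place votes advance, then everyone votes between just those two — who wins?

Round 1 first-place votes: Mei 7, Rahul 0, Lena 6, Ivan 9, Zara 4.
Ivan and Mei advance.
Runoff: Ivan is preferred to Mei by 9 voters; Mei by 17.
Mei wins the runoff.

Mei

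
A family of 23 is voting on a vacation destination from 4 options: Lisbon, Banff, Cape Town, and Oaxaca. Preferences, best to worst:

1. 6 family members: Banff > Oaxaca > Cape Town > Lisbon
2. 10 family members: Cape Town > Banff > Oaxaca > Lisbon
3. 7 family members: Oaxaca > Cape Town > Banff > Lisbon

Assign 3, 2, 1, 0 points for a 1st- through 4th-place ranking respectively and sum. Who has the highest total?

Lisbon: 6·0 + 10·0 + 7·0 = 0
Banff: 6·3 + 10·2 + 7·1 = 45
Cape Town: 6·1 + 10·3 + 7·2 = 50
Oaxaca: 6·2 + 10·1 + 7·3 = 43
Cape Town has the highest Borda score (50).

Cape Town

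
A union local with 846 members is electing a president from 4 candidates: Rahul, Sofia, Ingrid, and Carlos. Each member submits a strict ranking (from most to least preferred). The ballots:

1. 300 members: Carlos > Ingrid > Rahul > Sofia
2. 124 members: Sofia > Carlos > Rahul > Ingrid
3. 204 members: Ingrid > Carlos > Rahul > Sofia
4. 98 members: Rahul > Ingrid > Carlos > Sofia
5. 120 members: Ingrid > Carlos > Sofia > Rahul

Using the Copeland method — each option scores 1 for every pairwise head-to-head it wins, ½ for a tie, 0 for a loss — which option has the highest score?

Rahul: beats Sofia; loses to Ingrid and Carlos → score 1.
Sofia: loses to Rahul, Ingrid, and Carlos → score 0.
Ingrid: beats Rahul and Sofia; loses to Carlos → score 2.
Carlos: beats Rahul, Sofia, and Ingrid → score 3.
Carlos has the best pairwise record.

Carlos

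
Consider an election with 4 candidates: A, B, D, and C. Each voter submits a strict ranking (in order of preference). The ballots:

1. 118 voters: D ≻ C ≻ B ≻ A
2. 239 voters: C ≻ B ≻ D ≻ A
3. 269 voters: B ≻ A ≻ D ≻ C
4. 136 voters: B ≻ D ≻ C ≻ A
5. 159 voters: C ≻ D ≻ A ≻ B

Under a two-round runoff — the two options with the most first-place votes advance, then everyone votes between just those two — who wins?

Round 1 first-place votes: A 0, B 405, D 118, C 398.
B and C advance.
Runoff: B is preferred to C by 405 voters; C by 516.
C wins the runoff.

C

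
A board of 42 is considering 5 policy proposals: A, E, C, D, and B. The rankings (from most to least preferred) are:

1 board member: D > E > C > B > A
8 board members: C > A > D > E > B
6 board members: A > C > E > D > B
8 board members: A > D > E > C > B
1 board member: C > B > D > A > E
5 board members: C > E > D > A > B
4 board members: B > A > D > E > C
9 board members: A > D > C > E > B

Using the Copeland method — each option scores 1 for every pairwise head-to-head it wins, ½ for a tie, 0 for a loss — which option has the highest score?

A: beats E, C, D, and B → score 4.
E: beats B; loses to A, C, and D → score 1.
C: beats E and B; loses to A and D → score 2.
D: beats E, C, and B; loses to A → score 3.
B: loses to A, E, C, and D → score 0.
A has the best pairwise record.

A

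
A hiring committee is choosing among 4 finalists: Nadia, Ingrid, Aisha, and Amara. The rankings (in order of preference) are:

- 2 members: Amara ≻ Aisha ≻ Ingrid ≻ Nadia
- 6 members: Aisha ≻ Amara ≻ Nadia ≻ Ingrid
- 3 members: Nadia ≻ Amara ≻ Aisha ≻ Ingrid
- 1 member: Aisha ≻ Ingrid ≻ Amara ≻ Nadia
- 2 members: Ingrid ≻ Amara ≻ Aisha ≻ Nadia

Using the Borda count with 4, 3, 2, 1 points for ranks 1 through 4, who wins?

Aisha

Nadia: 2·1 + 6·2 + 3·4 + 1·1 + 2·1 = 29
Ingrid: 2·2 + 6·1 + 3·1 + 1·3 + 2·4 = 24
Aisha: 2·3 + 6·4 + 3·2 + 1·4 + 2·2 = 44
Amara: 2·4 + 6·3 + 3·3 + 1·2 + 2·3 = 43
Aisha has the highest Borda score (44).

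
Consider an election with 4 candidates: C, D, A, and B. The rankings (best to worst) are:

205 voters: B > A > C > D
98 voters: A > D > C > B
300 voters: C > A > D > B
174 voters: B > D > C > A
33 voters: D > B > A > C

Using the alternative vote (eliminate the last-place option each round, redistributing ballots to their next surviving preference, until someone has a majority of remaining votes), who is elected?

B

Round 1: C 300, D 33, A 98, B 379. Eliminate D.
Round 2: C 300, A 98, B 412. B has a majority.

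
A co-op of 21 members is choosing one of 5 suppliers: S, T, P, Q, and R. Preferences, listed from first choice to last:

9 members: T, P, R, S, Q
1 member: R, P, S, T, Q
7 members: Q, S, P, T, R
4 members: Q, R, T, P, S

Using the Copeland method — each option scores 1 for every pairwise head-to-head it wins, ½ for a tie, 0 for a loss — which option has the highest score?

Q

S: loses to T, P, Q, and R → score 0.
T: beats S, P, and R; loses to Q → score 3.
P: beats S and R; loses to T and Q → score 2.
Q: beats S, T, P, and R → score 4.
R: beats S; loses to T, P, and Q → score 1.
Q has the best pairwise record.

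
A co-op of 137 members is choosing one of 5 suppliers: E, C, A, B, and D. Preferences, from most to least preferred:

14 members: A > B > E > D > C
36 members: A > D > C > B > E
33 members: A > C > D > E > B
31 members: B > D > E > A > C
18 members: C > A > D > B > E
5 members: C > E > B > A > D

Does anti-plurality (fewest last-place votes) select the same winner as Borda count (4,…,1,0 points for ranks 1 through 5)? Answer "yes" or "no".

Anti-plurality — last-place votes: E 54, C 45, A 0, B 33, D 5. Winner: A.
Borda — scores: E 138, C 263, A 422, B 230, D 317. Winner: A.
The two methods agree.

yes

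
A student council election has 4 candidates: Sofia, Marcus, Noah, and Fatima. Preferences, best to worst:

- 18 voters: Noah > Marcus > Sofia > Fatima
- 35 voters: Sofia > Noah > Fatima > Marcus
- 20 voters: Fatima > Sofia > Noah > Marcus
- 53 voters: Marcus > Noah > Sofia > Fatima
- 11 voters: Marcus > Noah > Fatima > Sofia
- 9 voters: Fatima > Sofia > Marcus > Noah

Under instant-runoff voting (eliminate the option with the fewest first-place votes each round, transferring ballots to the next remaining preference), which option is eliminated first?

Noah

Round 1: Sofia 35, Marcus 64, Noah 18, Fatima 29. Eliminate Noah.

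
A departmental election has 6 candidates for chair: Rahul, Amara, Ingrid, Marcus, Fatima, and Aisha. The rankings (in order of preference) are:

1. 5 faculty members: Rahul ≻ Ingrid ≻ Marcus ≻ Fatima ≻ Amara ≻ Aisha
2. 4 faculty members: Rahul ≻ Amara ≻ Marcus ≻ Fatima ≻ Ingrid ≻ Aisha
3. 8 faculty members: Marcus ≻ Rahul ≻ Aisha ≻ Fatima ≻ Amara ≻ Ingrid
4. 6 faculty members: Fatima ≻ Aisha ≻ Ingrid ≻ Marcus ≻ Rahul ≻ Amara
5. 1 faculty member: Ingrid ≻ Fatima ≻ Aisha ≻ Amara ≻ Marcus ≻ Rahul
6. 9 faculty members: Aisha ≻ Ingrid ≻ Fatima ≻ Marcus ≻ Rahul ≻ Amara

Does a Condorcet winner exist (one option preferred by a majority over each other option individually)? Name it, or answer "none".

Checking pairwise contests:
Marcus beats Rahul 24–9.
Rahul beats Amara 32–1.
Rahul beats Ingrid 17–16.
Ingrid beats Marcus 21–12.
Rahul beats Fatima 17–16.
Rahul beats Aisha 17–16.
Every option loses at least one head-to-head, so there is no Condorcet winner.

none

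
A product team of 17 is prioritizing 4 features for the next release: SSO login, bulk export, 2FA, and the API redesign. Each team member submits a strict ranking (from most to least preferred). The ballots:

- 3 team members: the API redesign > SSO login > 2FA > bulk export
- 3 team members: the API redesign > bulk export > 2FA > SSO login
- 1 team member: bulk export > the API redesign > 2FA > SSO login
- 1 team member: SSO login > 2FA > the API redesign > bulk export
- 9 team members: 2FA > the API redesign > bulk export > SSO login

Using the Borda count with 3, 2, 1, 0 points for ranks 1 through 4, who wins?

the API redesign

SSO login: 3·2 + 3·0 + 1·0 + 1·3 + 9·0 = 9
bulk export: 3·0 + 3·2 + 1·3 + 1·0 + 9·1 = 18
2FA: 3·1 + 3·1 + 1·1 + 1·2 + 9·3 = 36
the API redesign: 3·3 + 3·3 + 1·2 + 1·1 + 9·2 = 39
the API redesign has the highest Borda score (39).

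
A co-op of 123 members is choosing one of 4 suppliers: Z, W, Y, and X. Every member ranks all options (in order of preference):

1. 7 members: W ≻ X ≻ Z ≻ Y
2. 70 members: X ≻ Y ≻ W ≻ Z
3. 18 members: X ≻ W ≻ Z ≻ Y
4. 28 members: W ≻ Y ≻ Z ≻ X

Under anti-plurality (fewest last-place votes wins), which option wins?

W

Last-place votes: Z 70, W 0, Y 25, X 28.
W is ranked last by the fewest voters, so W wins.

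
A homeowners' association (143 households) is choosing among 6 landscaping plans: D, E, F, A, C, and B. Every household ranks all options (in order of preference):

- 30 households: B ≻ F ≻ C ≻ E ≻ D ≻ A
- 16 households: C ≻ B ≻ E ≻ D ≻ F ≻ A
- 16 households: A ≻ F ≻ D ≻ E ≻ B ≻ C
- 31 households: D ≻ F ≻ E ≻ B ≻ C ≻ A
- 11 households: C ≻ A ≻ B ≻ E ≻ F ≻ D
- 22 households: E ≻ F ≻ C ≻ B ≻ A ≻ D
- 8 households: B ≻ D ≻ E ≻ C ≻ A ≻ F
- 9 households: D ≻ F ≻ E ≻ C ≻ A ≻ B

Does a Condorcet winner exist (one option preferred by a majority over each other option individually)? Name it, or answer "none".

F vs D: 79–64 for F.
F vs E: 86–57 for F.
F vs A: 108–35 for F.
F vs C: 108–35 for F.
F vs B: 78–65 for F.
F beats every other option head-to-head.

F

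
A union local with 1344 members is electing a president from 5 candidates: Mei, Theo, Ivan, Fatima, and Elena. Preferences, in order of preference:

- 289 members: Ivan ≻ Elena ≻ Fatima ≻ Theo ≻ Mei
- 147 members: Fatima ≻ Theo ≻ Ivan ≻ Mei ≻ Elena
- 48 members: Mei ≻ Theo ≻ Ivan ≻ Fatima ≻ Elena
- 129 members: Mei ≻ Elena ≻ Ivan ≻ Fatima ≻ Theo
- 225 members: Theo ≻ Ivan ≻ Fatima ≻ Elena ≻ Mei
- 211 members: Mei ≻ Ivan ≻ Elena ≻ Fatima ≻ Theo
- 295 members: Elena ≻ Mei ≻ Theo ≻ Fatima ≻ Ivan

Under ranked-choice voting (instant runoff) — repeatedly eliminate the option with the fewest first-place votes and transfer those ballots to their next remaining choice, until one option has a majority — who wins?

Round 1: Mei 388, Theo 225, Ivan 289, Fatima 147, Elena 295. Eliminate Fatima.
Round 2: Mei 388, Theo 372, Ivan 289, Elena 295. Eliminate Ivan.
Round 3: Mei 388, Theo 372, Elena 584. Eliminate Theo.
Round 4: Mei 535, Elena 809. Elena has a majority.

Elena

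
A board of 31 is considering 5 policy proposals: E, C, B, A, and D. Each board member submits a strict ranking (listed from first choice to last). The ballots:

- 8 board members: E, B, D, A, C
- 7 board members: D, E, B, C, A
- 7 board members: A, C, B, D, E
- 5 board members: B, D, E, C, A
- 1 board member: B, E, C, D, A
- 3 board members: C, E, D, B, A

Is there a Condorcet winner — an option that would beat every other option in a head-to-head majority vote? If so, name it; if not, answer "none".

Checking pairwise contests:
D beats E 19–12.
E beats C 21–10.
E beats B 18–13.
E beats A 24–7.
B beats D 21–10.
Every option loses at least one head-to-head, so there is no Condorcet winner.

none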